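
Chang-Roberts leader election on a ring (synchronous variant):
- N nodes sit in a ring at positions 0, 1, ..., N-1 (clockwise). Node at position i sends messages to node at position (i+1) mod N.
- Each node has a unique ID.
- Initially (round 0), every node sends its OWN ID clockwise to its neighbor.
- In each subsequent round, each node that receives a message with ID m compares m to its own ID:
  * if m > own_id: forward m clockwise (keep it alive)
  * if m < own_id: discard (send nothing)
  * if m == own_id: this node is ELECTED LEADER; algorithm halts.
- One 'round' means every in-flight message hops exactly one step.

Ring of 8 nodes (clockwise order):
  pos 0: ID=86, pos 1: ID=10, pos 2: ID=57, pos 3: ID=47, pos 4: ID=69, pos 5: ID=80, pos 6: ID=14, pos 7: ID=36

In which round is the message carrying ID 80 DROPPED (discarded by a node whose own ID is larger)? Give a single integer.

Answer: 3

Derivation:
Round 1: pos1(id10) recv 86: fwd; pos2(id57) recv 10: drop; pos3(id47) recv 57: fwd; pos4(id69) recv 47: drop; pos5(id80) recv 69: drop; pos6(id14) recv 80: fwd; pos7(id36) recv 14: drop; pos0(id86) recv 36: drop
Round 2: pos2(id57) recv 86: fwd; pos4(id69) recv 57: drop; pos7(id36) recv 80: fwd
Round 3: pos3(id47) recv 86: fwd; pos0(id86) recv 80: drop
Round 4: pos4(id69) recv 86: fwd
Round 5: pos5(id80) recv 86: fwd
Round 6: pos6(id14) recv 86: fwd
Round 7: pos7(id36) recv 86: fwd
Round 8: pos0(id86) recv 86: ELECTED
Message ID 80 originates at pos 5; dropped at pos 0 in round 3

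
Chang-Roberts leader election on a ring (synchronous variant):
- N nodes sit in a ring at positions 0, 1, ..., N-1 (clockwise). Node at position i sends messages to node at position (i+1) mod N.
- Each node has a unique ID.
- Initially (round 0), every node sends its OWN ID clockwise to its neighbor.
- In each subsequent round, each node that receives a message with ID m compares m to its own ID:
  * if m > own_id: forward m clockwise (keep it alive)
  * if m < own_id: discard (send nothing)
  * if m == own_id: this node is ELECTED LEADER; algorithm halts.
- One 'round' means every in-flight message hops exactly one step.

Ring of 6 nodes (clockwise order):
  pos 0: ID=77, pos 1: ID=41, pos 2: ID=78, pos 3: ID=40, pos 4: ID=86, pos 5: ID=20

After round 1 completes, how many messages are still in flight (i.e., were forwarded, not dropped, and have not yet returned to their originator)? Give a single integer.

Answer: 3

Derivation:
Round 1: pos1(id41) recv 77: fwd; pos2(id78) recv 41: drop; pos3(id40) recv 78: fwd; pos4(id86) recv 40: drop; pos5(id20) recv 86: fwd; pos0(id77) recv 20: drop
After round 1: 3 messages still in flight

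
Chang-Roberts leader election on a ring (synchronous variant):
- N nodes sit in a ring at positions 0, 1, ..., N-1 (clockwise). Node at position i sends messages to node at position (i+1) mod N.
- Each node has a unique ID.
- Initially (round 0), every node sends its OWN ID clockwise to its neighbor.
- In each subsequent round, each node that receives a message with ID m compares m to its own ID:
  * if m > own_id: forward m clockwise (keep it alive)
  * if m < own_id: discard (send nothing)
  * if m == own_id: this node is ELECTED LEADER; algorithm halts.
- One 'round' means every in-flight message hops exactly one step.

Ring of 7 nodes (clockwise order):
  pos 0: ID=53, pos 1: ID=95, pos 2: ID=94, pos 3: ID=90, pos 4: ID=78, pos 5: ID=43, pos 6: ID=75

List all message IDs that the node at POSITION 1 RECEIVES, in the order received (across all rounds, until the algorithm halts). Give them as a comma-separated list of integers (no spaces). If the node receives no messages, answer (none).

Round 1: pos1(id95) recv 53: drop; pos2(id94) recv 95: fwd; pos3(id90) recv 94: fwd; pos4(id78) recv 90: fwd; pos5(id43) recv 78: fwd; pos6(id75) recv 43: drop; pos0(id53) recv 75: fwd
Round 2: pos3(id90) recv 95: fwd; pos4(id78) recv 94: fwd; pos5(id43) recv 90: fwd; pos6(id75) recv 78: fwd; pos1(id95) recv 75: drop
Round 3: pos4(id78) recv 95: fwd; pos5(id43) recv 94: fwd; pos6(id75) recv 90: fwd; pos0(id53) recv 78: fwd
Round 4: pos5(id43) recv 95: fwd; pos6(id75) recv 94: fwd; pos0(id53) recv 90: fwd; pos1(id95) recv 78: drop
Round 5: pos6(id75) recv 95: fwd; pos0(id53) recv 94: fwd; pos1(id95) recv 90: drop
Round 6: pos0(id53) recv 95: fwd; pos1(id95) recv 94: drop
Round 7: pos1(id95) recv 95: ELECTED

Answer: 53,75,78,90,94,95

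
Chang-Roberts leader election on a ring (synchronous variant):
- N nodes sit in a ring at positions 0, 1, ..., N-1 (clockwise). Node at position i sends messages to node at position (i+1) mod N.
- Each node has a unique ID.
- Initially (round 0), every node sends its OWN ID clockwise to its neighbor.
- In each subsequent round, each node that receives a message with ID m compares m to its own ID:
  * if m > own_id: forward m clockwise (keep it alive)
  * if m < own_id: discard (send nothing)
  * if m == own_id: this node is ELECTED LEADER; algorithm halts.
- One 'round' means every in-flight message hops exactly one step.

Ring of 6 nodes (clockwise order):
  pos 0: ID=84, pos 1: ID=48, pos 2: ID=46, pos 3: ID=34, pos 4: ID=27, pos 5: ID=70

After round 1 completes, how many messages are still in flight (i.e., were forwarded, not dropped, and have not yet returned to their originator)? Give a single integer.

Round 1: pos1(id48) recv 84: fwd; pos2(id46) recv 48: fwd; pos3(id34) recv 46: fwd; pos4(id27) recv 34: fwd; pos5(id70) recv 27: drop; pos0(id84) recv 70: drop
After round 1: 4 messages still in flight

Answer: 4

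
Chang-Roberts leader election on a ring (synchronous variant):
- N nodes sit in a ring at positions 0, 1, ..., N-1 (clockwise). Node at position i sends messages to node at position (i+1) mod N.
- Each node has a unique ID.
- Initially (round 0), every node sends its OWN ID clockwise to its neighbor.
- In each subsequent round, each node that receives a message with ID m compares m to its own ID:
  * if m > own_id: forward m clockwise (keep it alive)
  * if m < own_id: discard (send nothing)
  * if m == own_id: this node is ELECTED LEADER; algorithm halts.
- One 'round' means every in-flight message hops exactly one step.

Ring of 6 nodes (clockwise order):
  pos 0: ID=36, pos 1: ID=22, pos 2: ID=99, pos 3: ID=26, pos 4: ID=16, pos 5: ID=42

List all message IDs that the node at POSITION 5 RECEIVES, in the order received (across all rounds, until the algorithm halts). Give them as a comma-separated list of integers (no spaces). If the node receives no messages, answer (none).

Answer: 16,26,99

Derivation:
Round 1: pos1(id22) recv 36: fwd; pos2(id99) recv 22: drop; pos3(id26) recv 99: fwd; pos4(id16) recv 26: fwd; pos5(id42) recv 16: drop; pos0(id36) recv 42: fwd
Round 2: pos2(id99) recv 36: drop; pos4(id16) recv 99: fwd; pos5(id42) recv 26: drop; pos1(id22) recv 42: fwd
Round 3: pos5(id42) recv 99: fwd; pos2(id99) recv 42: drop
Round 4: pos0(id36) recv 99: fwd
Round 5: pos1(id22) recv 99: fwd
Round 6: pos2(id99) recv 99: ELECTED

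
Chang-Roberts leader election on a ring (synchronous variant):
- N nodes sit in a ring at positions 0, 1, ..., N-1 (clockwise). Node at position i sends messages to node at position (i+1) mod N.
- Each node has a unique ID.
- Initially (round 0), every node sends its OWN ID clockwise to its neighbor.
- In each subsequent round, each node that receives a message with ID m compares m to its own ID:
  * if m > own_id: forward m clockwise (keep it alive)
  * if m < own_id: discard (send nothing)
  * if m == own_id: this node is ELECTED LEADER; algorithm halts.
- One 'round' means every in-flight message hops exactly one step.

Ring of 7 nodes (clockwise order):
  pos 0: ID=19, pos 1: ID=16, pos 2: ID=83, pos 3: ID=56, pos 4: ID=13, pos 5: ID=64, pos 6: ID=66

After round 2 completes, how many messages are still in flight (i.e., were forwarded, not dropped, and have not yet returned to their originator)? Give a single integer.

Round 1: pos1(id16) recv 19: fwd; pos2(id83) recv 16: drop; pos3(id56) recv 83: fwd; pos4(id13) recv 56: fwd; pos5(id64) recv 13: drop; pos6(id66) recv 64: drop; pos0(id19) recv 66: fwd
Round 2: pos2(id83) recv 19: drop; pos4(id13) recv 83: fwd; pos5(id64) recv 56: drop; pos1(id16) recv 66: fwd
After round 2: 2 messages still in flight

Answer: 2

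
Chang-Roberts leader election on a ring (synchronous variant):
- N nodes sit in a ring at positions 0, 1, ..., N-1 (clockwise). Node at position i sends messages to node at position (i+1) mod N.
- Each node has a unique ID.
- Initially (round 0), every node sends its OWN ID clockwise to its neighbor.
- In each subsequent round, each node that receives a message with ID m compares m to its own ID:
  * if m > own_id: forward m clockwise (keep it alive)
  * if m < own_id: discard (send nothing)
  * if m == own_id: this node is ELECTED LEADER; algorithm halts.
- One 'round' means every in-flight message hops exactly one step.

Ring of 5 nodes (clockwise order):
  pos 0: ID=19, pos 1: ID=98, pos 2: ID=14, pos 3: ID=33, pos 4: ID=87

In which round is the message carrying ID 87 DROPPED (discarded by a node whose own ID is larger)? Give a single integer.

Round 1: pos1(id98) recv 19: drop; pos2(id14) recv 98: fwd; pos3(id33) recv 14: drop; pos4(id87) recv 33: drop; pos0(id19) recv 87: fwd
Round 2: pos3(id33) recv 98: fwd; pos1(id98) recv 87: drop
Round 3: pos4(id87) recv 98: fwd
Round 4: pos0(id19) recv 98: fwd
Round 5: pos1(id98) recv 98: ELECTED
Message ID 87 originates at pos 4; dropped at pos 1 in round 2

Answer: 2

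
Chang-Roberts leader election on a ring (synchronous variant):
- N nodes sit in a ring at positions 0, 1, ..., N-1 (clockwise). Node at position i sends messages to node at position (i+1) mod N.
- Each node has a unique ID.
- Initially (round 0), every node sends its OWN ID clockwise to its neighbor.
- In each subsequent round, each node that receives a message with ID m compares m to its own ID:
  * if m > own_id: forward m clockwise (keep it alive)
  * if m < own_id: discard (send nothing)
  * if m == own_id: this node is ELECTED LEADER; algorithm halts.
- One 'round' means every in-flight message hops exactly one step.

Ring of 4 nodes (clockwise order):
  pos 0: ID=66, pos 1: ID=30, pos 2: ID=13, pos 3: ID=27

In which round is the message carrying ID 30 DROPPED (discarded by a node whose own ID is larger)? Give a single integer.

Answer: 3

Derivation:
Round 1: pos1(id30) recv 66: fwd; pos2(id13) recv 30: fwd; pos3(id27) recv 13: drop; pos0(id66) recv 27: drop
Round 2: pos2(id13) recv 66: fwd; pos3(id27) recv 30: fwd
Round 3: pos3(id27) recv 66: fwd; pos0(id66) recv 30: drop
Round 4: pos0(id66) recv 66: ELECTED
Message ID 30 originates at pos 1; dropped at pos 0 in round 3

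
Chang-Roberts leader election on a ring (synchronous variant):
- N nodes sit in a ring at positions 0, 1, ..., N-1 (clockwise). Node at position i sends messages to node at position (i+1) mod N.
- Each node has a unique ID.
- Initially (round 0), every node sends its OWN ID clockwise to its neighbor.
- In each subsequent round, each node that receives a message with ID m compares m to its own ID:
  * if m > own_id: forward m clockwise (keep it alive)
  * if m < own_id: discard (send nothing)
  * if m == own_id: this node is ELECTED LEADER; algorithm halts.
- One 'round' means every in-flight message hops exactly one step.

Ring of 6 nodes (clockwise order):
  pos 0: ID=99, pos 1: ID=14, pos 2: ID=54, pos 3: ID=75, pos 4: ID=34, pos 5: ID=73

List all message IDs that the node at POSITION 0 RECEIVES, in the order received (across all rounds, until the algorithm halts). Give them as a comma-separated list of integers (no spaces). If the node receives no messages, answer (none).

Round 1: pos1(id14) recv 99: fwd; pos2(id54) recv 14: drop; pos3(id75) recv 54: drop; pos4(id34) recv 75: fwd; pos5(id73) recv 34: drop; pos0(id99) recv 73: drop
Round 2: pos2(id54) recv 99: fwd; pos5(id73) recv 75: fwd
Round 3: pos3(id75) recv 99: fwd; pos0(id99) recv 75: drop
Round 4: pos4(id34) recv 99: fwd
Round 5: pos5(id73) recv 99: fwd
Round 6: pos0(id99) recv 99: ELECTED

Answer: 73,75,99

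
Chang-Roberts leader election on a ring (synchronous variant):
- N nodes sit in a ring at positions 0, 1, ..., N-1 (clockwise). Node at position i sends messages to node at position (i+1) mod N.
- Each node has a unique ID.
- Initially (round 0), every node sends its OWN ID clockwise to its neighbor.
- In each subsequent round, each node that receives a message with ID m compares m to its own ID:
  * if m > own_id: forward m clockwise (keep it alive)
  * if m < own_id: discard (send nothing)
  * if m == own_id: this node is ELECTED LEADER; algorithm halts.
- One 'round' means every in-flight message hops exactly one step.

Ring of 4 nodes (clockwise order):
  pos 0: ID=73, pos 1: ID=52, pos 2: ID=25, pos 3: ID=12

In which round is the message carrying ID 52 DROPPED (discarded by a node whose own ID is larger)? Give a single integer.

Answer: 3

Derivation:
Round 1: pos1(id52) recv 73: fwd; pos2(id25) recv 52: fwd; pos3(id12) recv 25: fwd; pos0(id73) recv 12: drop
Round 2: pos2(id25) recv 73: fwd; pos3(id12) recv 52: fwd; pos0(id73) recv 25: drop
Round 3: pos3(id12) recv 73: fwd; pos0(id73) recv 52: drop
Round 4: pos0(id73) recv 73: ELECTED
Message ID 52 originates at pos 1; dropped at pos 0 in round 3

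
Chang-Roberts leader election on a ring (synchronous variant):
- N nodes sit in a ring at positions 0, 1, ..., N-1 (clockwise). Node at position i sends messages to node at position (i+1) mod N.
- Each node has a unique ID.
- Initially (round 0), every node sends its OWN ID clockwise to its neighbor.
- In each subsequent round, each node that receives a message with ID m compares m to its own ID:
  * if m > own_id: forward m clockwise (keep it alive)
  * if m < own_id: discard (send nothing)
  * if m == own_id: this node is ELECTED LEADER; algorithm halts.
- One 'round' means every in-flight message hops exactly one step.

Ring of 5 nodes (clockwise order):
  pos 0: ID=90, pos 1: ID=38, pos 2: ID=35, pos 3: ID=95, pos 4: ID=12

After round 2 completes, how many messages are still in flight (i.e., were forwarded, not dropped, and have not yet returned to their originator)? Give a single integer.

Round 1: pos1(id38) recv 90: fwd; pos2(id35) recv 38: fwd; pos3(id95) recv 35: drop; pos4(id12) recv 95: fwd; pos0(id90) recv 12: drop
Round 2: pos2(id35) recv 90: fwd; pos3(id95) recv 38: drop; pos0(id90) recv 95: fwd
After round 2: 2 messages still in flight

Answer: 2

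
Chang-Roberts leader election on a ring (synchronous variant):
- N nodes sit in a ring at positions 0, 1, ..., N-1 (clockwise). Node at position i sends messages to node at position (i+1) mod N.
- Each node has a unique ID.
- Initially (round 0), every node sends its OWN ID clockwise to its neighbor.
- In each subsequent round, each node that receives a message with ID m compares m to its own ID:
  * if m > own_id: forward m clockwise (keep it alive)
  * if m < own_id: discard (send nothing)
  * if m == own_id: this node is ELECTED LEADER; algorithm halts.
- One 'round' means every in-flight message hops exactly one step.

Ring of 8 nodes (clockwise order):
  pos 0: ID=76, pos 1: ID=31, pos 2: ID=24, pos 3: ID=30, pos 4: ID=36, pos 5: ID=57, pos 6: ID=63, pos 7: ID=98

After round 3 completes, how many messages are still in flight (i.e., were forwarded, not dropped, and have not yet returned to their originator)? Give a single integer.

Round 1: pos1(id31) recv 76: fwd; pos2(id24) recv 31: fwd; pos3(id30) recv 24: drop; pos4(id36) recv 30: drop; pos5(id57) recv 36: drop; pos6(id63) recv 57: drop; pos7(id98) recv 63: drop; pos0(id76) recv 98: fwd
Round 2: pos2(id24) recv 76: fwd; pos3(id30) recv 31: fwd; pos1(id31) recv 98: fwd
Round 3: pos3(id30) recv 76: fwd; pos4(id36) recv 31: drop; pos2(id24) recv 98: fwd
After round 3: 2 messages still in flight

Answer: 2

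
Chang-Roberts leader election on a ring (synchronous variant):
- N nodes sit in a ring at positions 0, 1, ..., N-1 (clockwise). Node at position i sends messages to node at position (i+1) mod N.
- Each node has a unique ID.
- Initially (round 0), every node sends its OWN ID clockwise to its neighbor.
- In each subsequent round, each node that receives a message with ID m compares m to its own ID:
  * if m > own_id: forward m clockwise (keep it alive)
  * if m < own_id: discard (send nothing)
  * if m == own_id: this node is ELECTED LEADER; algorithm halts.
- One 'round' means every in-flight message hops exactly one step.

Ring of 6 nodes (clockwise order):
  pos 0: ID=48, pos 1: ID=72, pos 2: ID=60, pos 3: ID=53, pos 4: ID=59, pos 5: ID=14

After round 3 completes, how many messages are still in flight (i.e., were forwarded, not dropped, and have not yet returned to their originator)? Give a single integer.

Answer: 2

Derivation:
Round 1: pos1(id72) recv 48: drop; pos2(id60) recv 72: fwd; pos3(id53) recv 60: fwd; pos4(id59) recv 53: drop; pos5(id14) recv 59: fwd; pos0(id48) recv 14: drop
Round 2: pos3(id53) recv 72: fwd; pos4(id59) recv 60: fwd; pos0(id48) recv 59: fwd
Round 3: pos4(id59) recv 72: fwd; pos5(id14) recv 60: fwd; pos1(id72) recv 59: drop
After round 3: 2 messages still in flight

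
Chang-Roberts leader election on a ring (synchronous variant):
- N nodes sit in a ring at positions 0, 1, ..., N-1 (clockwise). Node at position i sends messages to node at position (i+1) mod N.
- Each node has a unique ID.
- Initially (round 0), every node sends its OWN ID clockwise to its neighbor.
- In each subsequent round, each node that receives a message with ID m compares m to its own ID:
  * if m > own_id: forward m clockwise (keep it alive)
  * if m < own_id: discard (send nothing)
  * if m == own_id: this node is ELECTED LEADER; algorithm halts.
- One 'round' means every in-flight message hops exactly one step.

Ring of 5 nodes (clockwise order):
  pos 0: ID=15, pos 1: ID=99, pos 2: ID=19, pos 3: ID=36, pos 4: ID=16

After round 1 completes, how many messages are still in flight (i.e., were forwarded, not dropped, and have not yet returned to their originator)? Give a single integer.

Round 1: pos1(id99) recv 15: drop; pos2(id19) recv 99: fwd; pos3(id36) recv 19: drop; pos4(id16) recv 36: fwd; pos0(id15) recv 16: fwd
After round 1: 3 messages still in flight

Answer: 3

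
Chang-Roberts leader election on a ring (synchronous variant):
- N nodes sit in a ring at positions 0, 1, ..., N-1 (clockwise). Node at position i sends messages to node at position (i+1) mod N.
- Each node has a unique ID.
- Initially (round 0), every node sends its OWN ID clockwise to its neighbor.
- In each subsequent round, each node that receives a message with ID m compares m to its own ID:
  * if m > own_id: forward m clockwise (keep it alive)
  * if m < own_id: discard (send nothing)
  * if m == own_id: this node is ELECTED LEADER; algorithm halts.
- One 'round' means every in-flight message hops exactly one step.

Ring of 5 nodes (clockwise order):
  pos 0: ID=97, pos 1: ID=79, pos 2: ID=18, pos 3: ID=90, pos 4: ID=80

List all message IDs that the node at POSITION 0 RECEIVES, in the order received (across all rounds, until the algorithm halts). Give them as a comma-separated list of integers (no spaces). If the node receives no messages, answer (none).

Round 1: pos1(id79) recv 97: fwd; pos2(id18) recv 79: fwd; pos3(id90) recv 18: drop; pos4(id80) recv 90: fwd; pos0(id97) recv 80: drop
Round 2: pos2(id18) recv 97: fwd; pos3(id90) recv 79: drop; pos0(id97) recv 90: drop
Round 3: pos3(id90) recv 97: fwd
Round 4: pos4(id80) recv 97: fwd
Round 5: pos0(id97) recv 97: ELECTED

Answer: 80,90,97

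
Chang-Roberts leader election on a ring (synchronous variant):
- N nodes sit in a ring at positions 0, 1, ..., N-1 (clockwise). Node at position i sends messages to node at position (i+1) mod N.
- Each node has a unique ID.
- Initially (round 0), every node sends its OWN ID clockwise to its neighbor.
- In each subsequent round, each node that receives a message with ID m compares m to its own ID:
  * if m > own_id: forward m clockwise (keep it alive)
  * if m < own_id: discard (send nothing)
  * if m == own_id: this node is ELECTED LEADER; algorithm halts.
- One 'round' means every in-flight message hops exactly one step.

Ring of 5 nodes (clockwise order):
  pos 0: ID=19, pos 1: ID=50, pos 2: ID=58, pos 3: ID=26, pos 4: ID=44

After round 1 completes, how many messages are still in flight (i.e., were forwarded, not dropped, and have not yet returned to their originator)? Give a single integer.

Round 1: pos1(id50) recv 19: drop; pos2(id58) recv 50: drop; pos3(id26) recv 58: fwd; pos4(id44) recv 26: drop; pos0(id19) recv 44: fwd
After round 1: 2 messages still in flight

Answer: 2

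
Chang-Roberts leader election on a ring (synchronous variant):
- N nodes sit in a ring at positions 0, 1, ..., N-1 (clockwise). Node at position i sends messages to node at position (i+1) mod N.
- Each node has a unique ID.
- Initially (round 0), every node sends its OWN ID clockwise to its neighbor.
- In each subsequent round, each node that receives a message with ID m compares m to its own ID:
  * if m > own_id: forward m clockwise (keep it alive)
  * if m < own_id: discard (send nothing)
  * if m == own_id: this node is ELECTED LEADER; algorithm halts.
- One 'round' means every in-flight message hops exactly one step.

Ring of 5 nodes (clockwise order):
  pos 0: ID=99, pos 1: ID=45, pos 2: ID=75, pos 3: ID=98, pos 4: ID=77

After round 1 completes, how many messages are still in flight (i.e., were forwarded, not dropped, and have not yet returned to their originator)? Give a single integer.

Round 1: pos1(id45) recv 99: fwd; pos2(id75) recv 45: drop; pos3(id98) recv 75: drop; pos4(id77) recv 98: fwd; pos0(id99) recv 77: drop
After round 1: 2 messages still in flight

Answer: 2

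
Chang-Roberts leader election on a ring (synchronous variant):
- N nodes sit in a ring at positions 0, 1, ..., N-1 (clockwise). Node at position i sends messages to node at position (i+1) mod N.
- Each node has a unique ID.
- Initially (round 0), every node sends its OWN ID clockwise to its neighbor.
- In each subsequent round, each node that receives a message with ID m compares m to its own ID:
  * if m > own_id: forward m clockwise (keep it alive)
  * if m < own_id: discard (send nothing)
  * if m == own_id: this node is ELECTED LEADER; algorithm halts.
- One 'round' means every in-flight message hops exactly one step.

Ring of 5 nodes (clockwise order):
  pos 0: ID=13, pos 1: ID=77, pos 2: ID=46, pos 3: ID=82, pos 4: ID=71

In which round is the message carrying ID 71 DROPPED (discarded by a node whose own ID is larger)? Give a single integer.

Round 1: pos1(id77) recv 13: drop; pos2(id46) recv 77: fwd; pos3(id82) recv 46: drop; pos4(id71) recv 82: fwd; pos0(id13) recv 71: fwd
Round 2: pos3(id82) recv 77: drop; pos0(id13) recv 82: fwd; pos1(id77) recv 71: drop
Round 3: pos1(id77) recv 82: fwd
Round 4: pos2(id46) recv 82: fwd
Round 5: pos3(id82) recv 82: ELECTED
Message ID 71 originates at pos 4; dropped at pos 1 in round 2

Answer: 2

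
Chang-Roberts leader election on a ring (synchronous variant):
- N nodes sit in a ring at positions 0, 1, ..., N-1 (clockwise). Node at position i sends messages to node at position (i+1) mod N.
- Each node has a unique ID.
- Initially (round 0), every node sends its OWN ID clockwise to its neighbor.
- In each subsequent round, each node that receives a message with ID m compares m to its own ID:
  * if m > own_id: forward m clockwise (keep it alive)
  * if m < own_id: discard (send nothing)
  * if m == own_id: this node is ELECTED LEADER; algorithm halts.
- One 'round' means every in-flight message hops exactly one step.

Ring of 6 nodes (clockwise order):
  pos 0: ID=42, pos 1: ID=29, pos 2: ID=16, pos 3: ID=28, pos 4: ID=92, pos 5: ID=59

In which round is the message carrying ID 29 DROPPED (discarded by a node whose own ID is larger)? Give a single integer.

Answer: 3

Derivation:
Round 1: pos1(id29) recv 42: fwd; pos2(id16) recv 29: fwd; pos3(id28) recv 16: drop; pos4(id92) recv 28: drop; pos5(id59) recv 92: fwd; pos0(id42) recv 59: fwd
Round 2: pos2(id16) recv 42: fwd; pos3(id28) recv 29: fwd; pos0(id42) recv 92: fwd; pos1(id29) recv 59: fwd
Round 3: pos3(id28) recv 42: fwd; pos4(id92) recv 29: drop; pos1(id29) recv 92: fwd; pos2(id16) recv 59: fwd
Round 4: pos4(id92) recv 42: drop; pos2(id16) recv 92: fwd; pos3(id28) recv 59: fwd
Round 5: pos3(id28) recv 92: fwd; pos4(id92) recv 59: drop
Round 6: pos4(id92) recv 92: ELECTED
Message ID 29 originates at pos 1; dropped at pos 4 in round 3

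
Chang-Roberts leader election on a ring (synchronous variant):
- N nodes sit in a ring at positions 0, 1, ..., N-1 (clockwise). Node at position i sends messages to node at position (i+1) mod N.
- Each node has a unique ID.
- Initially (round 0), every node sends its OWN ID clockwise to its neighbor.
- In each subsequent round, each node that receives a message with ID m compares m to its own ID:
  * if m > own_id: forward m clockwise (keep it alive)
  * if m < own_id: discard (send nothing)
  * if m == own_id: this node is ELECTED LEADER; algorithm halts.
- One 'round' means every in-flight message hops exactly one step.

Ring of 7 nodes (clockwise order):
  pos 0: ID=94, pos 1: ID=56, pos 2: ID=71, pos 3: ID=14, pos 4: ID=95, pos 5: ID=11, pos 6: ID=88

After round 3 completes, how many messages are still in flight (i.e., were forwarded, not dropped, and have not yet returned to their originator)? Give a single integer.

Round 1: pos1(id56) recv 94: fwd; pos2(id71) recv 56: drop; pos3(id14) recv 71: fwd; pos4(id95) recv 14: drop; pos5(id11) recv 95: fwd; pos6(id88) recv 11: drop; pos0(id94) recv 88: drop
Round 2: pos2(id71) recv 94: fwd; pos4(id95) recv 71: drop; pos6(id88) recv 95: fwd
Round 3: pos3(id14) recv 94: fwd; pos0(id94) recv 95: fwd
After round 3: 2 messages still in flight

Answer: 2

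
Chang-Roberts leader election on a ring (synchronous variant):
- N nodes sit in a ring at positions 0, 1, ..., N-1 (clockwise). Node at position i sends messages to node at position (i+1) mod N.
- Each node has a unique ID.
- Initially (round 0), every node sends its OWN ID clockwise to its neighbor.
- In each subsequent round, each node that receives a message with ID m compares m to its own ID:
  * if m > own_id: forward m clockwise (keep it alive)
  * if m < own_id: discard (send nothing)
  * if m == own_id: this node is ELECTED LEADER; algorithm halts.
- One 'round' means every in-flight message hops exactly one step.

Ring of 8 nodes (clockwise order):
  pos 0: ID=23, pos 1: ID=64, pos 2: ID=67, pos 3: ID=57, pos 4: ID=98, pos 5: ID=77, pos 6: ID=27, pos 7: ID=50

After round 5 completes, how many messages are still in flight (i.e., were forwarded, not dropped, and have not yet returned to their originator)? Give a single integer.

Answer: 2

Derivation:
Round 1: pos1(id64) recv 23: drop; pos2(id67) recv 64: drop; pos3(id57) recv 67: fwd; pos4(id98) recv 57: drop; pos5(id77) recv 98: fwd; pos6(id27) recv 77: fwd; pos7(id50) recv 27: drop; pos0(id23) recv 50: fwd
Round 2: pos4(id98) recv 67: drop; pos6(id27) recv 98: fwd; pos7(id50) recv 77: fwd; pos1(id64) recv 50: drop
Round 3: pos7(id50) recv 98: fwd; pos0(id23) recv 77: fwd
Round 4: pos0(id23) recv 98: fwd; pos1(id64) recv 77: fwd
Round 5: pos1(id64) recv 98: fwd; pos2(id67) recv 77: fwd
After round 5: 2 messages still in flight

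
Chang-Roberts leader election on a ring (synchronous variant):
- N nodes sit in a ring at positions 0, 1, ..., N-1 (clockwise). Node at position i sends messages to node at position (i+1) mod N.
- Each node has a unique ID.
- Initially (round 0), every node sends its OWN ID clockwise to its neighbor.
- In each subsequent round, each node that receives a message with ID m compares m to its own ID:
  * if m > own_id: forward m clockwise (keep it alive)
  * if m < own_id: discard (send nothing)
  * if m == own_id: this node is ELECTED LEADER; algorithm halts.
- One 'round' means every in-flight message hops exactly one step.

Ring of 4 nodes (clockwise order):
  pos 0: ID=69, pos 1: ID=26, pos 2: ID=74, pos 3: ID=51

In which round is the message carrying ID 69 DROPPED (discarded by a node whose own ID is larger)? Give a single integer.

Round 1: pos1(id26) recv 69: fwd; pos2(id74) recv 26: drop; pos3(id51) recv 74: fwd; pos0(id69) recv 51: drop
Round 2: pos2(id74) recv 69: drop; pos0(id69) recv 74: fwd
Round 3: pos1(id26) recv 74: fwd
Round 4: pos2(id74) recv 74: ELECTED
Message ID 69 originates at pos 0; dropped at pos 2 in round 2

Answer: 2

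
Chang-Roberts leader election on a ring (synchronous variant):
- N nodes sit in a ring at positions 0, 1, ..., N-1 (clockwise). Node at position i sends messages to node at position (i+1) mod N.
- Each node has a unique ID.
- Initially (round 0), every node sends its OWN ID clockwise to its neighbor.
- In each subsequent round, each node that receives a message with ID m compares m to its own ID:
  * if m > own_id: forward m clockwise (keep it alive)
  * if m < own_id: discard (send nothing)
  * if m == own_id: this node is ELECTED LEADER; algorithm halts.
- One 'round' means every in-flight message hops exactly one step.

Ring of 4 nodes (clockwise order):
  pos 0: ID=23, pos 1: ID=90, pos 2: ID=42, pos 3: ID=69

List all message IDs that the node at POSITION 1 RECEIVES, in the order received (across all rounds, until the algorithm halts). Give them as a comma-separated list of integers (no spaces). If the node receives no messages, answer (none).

Answer: 23,69,90

Derivation:
Round 1: pos1(id90) recv 23: drop; pos2(id42) recv 90: fwd; pos3(id69) recv 42: drop; pos0(id23) recv 69: fwd
Round 2: pos3(id69) recv 90: fwd; pos1(id90) recv 69: drop
Round 3: pos0(id23) recv 90: fwd
Round 4: pos1(id90) recv 90: ELECTED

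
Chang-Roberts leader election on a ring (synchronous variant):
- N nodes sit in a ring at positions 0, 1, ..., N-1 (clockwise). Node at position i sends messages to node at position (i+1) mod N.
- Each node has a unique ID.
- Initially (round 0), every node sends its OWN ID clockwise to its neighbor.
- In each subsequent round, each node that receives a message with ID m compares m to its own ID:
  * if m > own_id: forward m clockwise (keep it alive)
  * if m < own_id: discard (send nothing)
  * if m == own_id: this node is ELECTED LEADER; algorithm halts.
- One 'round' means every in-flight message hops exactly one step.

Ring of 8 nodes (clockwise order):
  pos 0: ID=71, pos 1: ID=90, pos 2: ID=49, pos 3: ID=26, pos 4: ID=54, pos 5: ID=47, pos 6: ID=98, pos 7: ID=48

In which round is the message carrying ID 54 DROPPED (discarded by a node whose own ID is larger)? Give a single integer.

Answer: 2

Derivation:
Round 1: pos1(id90) recv 71: drop; pos2(id49) recv 90: fwd; pos3(id26) recv 49: fwd; pos4(id54) recv 26: drop; pos5(id47) recv 54: fwd; pos6(id98) recv 47: drop; pos7(id48) recv 98: fwd; pos0(id71) recv 48: drop
Round 2: pos3(id26) recv 90: fwd; pos4(id54) recv 49: drop; pos6(id98) recv 54: drop; pos0(id71) recv 98: fwd
Round 3: pos4(id54) recv 90: fwd; pos1(id90) recv 98: fwd
Round 4: pos5(id47) recv 90: fwd; pos2(id49) recv 98: fwd
Round 5: pos6(id98) recv 90: drop; pos3(id26) recv 98: fwd
Round 6: pos4(id54) recv 98: fwd
Round 7: pos5(id47) recv 98: fwd
Round 8: pos6(id98) recv 98: ELECTED
Message ID 54 originates at pos 4; dropped at pos 6 in round 2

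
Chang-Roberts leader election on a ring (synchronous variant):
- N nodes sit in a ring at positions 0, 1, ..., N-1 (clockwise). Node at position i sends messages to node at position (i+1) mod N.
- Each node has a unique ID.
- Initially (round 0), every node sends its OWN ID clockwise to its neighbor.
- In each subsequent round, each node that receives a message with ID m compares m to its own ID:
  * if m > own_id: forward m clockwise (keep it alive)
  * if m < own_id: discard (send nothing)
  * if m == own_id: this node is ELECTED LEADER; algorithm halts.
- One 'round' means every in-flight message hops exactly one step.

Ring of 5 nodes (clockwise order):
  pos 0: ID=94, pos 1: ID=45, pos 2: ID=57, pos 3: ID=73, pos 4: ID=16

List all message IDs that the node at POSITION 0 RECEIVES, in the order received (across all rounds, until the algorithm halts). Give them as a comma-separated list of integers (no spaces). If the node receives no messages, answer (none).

Round 1: pos1(id45) recv 94: fwd; pos2(id57) recv 45: drop; pos3(id73) recv 57: drop; pos4(id16) recv 73: fwd; pos0(id94) recv 16: drop
Round 2: pos2(id57) recv 94: fwd; pos0(id94) recv 73: drop
Round 3: pos3(id73) recv 94: fwd
Round 4: pos4(id16) recv 94: fwd
Round 5: pos0(id94) recv 94: ELECTED

Answer: 16,73,94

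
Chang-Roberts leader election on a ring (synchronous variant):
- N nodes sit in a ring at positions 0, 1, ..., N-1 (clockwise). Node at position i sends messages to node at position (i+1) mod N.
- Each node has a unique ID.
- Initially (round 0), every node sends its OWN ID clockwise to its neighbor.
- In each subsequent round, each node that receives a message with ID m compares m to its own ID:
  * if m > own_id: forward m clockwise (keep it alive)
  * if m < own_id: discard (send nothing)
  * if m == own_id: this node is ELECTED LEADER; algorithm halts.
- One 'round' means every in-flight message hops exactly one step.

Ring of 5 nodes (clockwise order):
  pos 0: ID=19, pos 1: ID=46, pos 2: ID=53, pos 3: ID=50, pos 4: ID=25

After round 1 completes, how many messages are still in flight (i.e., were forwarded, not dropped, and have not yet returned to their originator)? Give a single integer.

Round 1: pos1(id46) recv 19: drop; pos2(id53) recv 46: drop; pos3(id50) recv 53: fwd; pos4(id25) recv 50: fwd; pos0(id19) recv 25: fwd
After round 1: 3 messages still in flight

Answer: 3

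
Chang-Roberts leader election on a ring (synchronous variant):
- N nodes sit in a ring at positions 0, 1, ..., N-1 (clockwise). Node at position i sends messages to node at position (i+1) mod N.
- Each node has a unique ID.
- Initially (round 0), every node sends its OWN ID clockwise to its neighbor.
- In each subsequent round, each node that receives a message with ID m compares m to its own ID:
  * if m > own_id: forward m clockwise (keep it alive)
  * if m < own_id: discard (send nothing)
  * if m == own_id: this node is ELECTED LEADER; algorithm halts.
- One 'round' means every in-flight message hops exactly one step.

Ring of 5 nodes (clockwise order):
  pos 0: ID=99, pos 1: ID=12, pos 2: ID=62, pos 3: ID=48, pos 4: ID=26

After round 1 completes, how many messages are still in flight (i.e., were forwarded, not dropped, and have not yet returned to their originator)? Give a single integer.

Round 1: pos1(id12) recv 99: fwd; pos2(id62) recv 12: drop; pos3(id48) recv 62: fwd; pos4(id26) recv 48: fwd; pos0(id99) recv 26: drop
After round 1: 3 messages still in flight

Answer: 3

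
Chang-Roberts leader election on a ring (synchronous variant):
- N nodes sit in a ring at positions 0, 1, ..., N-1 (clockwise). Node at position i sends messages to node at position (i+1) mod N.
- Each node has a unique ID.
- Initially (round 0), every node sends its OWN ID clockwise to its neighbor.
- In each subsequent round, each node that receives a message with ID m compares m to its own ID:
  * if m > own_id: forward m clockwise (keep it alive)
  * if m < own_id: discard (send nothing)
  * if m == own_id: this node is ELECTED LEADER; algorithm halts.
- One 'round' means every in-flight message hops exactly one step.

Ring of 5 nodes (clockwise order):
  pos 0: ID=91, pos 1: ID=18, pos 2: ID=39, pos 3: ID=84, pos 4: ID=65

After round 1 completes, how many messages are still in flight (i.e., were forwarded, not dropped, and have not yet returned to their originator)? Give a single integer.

Round 1: pos1(id18) recv 91: fwd; pos2(id39) recv 18: drop; pos3(id84) recv 39: drop; pos4(id65) recv 84: fwd; pos0(id91) recv 65: drop
After round 1: 2 messages still in flight

Answer: 2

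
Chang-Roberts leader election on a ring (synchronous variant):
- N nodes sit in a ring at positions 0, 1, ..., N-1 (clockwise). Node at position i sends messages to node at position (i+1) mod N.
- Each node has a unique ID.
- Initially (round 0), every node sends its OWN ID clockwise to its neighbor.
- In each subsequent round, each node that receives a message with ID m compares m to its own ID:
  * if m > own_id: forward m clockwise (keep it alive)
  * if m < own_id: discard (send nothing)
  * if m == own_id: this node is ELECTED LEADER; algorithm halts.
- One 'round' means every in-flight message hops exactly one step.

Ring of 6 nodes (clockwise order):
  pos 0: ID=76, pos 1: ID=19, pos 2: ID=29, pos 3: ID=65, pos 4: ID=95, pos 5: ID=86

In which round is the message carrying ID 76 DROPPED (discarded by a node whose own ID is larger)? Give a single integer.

Round 1: pos1(id19) recv 76: fwd; pos2(id29) recv 19: drop; pos3(id65) recv 29: drop; pos4(id95) recv 65: drop; pos5(id86) recv 95: fwd; pos0(id76) recv 86: fwd
Round 2: pos2(id29) recv 76: fwd; pos0(id76) recv 95: fwd; pos1(id19) recv 86: fwd
Round 3: pos3(id65) recv 76: fwd; pos1(id19) recv 95: fwd; pos2(id29) recv 86: fwd
Round 4: pos4(id95) recv 76: drop; pos2(id29) recv 95: fwd; pos3(id65) recv 86: fwd
Round 5: pos3(id65) recv 95: fwd; pos4(id95) recv 86: drop
Round 6: pos4(id95) recv 95: ELECTED
Message ID 76 originates at pos 0; dropped at pos 4 in round 4

Answer: 4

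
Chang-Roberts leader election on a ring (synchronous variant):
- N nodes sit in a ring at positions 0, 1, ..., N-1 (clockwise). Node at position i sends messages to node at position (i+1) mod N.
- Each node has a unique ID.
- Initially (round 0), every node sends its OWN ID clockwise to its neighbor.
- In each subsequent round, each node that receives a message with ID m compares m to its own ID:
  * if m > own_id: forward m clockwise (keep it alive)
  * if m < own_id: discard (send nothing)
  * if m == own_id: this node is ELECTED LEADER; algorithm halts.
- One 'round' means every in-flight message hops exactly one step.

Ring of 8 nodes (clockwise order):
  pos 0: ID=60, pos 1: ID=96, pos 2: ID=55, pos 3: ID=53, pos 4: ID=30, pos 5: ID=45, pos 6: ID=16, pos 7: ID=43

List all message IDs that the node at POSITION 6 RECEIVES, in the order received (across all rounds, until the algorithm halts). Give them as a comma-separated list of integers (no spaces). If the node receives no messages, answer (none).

Answer: 45,53,55,96

Derivation:
Round 1: pos1(id96) recv 60: drop; pos2(id55) recv 96: fwd; pos3(id53) recv 55: fwd; pos4(id30) recv 53: fwd; pos5(id45) recv 30: drop; pos6(id16) recv 45: fwd; pos7(id43) recv 16: drop; pos0(id60) recv 43: drop
Round 2: pos3(id53) recv 96: fwd; pos4(id30) recv 55: fwd; pos5(id45) recv 53: fwd; pos7(id43) recv 45: fwd
Round 3: pos4(id30) recv 96: fwd; pos5(id45) recv 55: fwd; pos6(id16) recv 53: fwd; pos0(id60) recv 45: drop
Round 4: pos5(id45) recv 96: fwd; pos6(id16) recv 55: fwd; pos7(id43) recv 53: fwd
Round 5: pos6(id16) recv 96: fwd; pos7(id43) recv 55: fwd; pos0(id60) recv 53: drop
Round 6: pos7(id43) recv 96: fwd; pos0(id60) recv 55: drop
Round 7: pos0(id60) recv 96: fwd
Round 8: pos1(id96) recv 96: ELECTED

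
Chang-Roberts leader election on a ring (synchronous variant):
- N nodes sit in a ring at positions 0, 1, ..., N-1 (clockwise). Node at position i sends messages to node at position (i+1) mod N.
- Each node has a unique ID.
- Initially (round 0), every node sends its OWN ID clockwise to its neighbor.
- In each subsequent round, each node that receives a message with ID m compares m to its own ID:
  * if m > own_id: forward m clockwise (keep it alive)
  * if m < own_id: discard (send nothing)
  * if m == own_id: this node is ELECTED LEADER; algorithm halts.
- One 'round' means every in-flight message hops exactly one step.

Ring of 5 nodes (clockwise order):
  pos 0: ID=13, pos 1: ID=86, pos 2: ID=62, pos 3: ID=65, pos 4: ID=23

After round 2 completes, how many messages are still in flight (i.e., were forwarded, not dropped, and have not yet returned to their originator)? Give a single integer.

Answer: 2

Derivation:
Round 1: pos1(id86) recv 13: drop; pos2(id62) recv 86: fwd; pos3(id65) recv 62: drop; pos4(id23) recv 65: fwd; pos0(id13) recv 23: fwd
Round 2: pos3(id65) recv 86: fwd; pos0(id13) recv 65: fwd; pos1(id86) recv 23: drop
After round 2: 2 messages still in flight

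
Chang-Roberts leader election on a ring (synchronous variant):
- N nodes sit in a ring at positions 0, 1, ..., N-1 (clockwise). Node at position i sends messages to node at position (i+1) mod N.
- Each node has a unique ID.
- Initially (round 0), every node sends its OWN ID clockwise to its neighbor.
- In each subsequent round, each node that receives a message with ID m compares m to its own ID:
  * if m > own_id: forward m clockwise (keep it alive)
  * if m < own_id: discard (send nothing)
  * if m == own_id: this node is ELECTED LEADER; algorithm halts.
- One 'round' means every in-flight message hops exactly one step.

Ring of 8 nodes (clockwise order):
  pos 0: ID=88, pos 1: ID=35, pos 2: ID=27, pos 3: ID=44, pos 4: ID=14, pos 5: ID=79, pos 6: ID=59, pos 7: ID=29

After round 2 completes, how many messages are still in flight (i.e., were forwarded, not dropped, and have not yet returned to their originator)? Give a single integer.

Answer: 2

Derivation:
Round 1: pos1(id35) recv 88: fwd; pos2(id27) recv 35: fwd; pos3(id44) recv 27: drop; pos4(id14) recv 44: fwd; pos5(id79) recv 14: drop; pos6(id59) recv 79: fwd; pos7(id29) recv 59: fwd; pos0(id88) recv 29: drop
Round 2: pos2(id27) recv 88: fwd; pos3(id44) recv 35: drop; pos5(id79) recv 44: drop; pos7(id29) recv 79: fwd; pos0(id88) recv 59: drop
After round 2: 2 messages still in flight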